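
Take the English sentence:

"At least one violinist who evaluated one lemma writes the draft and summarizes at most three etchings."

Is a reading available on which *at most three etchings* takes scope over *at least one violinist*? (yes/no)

*at most three etchings* sits inside one conjunct of the coordinate structure (*summarizes at most three etchings*).
QR out of a conjunct would have to apply non-ATB, which the CSC forbids.
So the wide-scope reading for *at most three etchings* is blocked.
(Only the surface reading survives: one fixed violinist with respect to all the relevant etchings.)

No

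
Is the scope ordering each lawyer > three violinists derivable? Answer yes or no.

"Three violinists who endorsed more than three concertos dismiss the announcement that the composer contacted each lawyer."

No

*each lawyer* sits inside the complex NP *the announcement that the composer contacted each lawyer*.
Noun-complement clauses are scope islands (the Complex NP Constraint): a quantifier inside one cannot scope into the matrix.
So *each lawyer* cannot raise to a position above *three violinists*.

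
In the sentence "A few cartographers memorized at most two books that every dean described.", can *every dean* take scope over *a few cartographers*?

No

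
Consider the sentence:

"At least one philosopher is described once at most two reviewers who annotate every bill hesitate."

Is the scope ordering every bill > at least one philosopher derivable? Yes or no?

The target quantifier *every bill* is part of the relative clause *who annotate every bill*, which is itself inside the adjunct *once at most two reviewers who annotate every bill hesitate*.
Both the relative clause and the enclosing adjunct are scope islands; QR cannot cross either.
There is no licit LF on which *every bill* c-commands *at least one philosopher*.

No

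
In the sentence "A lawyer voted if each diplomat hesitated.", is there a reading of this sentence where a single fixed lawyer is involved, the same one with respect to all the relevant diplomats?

This is the *a lawyer* > *each diplomat* reading.
Nothing needs to raise for *a lawyer* > *each diplomat*, so no island constraint is at stake.

Yes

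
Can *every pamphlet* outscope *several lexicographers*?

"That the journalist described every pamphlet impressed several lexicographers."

*every pamphlet* sits inside the sentential subject *that the journalist described every pamphlet*.
Sentential subjects are islands: a quantifier inside the subject clause cannot raise over the matrix predicate.
So *every pamphlet* cannot raise to a position above *several lexicographers*.

No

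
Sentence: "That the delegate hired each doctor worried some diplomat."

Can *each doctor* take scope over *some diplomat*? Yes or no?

The DP *each doctor* is contained in the sentential subject *that the delegate hired each doctor*.
The subject-island constraint blocks QR out of a clausal subject.
The ordering *each doctor* > *some diplomat* is therefore underivable.

No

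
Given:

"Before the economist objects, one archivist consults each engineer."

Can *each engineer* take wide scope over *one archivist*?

Yes

*each engineer* is a matrix argument; the adjunct is an island but the target quantifier is outside it.
Nothing blocks QR of the lower DP to a position above the higher one, so inverse scope is available.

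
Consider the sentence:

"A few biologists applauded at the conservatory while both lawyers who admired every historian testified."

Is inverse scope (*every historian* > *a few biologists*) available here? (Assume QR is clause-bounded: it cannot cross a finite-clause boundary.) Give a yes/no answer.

No

*every historian* occurs within the relative clause *who admired every historian*, which is itself inside the adjunct *while both lawyers who admired every historian testified*.
Two island boundaries intervene — the relative clause and the adjunct. Either alone would block QR.
There is no licit LF on which *every historian* c-commands *a few biologists*.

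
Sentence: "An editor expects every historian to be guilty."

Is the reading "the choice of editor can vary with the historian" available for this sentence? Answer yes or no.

Yes

This is the *every historian* > *an editor* reading.
ECM infinitives lack a CP barrier, so *every historian* can QR over the matrix subject *an editor*.
Ordinary QR to a clause-peripheral position gives the wide-scope LF for the lower DP.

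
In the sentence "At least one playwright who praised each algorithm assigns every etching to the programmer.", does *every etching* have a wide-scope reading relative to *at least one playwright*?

Although the sentence contains a relative clause (*who praised each algorithm*), *every etching* is outside it, in the matrix VP.
With no island boundary between them, the object can take inverse scope over the subject via ordinary QR within the clause.

Yes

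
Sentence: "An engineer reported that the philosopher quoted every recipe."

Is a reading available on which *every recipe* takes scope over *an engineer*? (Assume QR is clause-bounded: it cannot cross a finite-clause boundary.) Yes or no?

No

*every recipe* sits inside the finite complement clause *that the philosopher quoted every recipe*.
QR is clause-bounded, so the finite complement is a scope island for the embedded quantifier.
So the wide-scope reading for *every recipe* is blocked.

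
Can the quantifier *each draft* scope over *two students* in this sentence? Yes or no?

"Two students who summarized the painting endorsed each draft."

Yes

The relative clause *who summarized the painting* modifies *two students*, but *each draft* is not inside that relative clause — it is an argument of the matrix verb.
Since no island is crossed, the inverse ordering is licensed alongside surface scope.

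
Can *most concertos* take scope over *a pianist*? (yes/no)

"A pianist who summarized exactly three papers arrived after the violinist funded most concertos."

*most concertos* is embedded in the adjunct clause *after the violinist funded most concertos*.
Since the clause is an adjunct (not a complement), the Adjunct Condition blocks QR across its edge.
Hence only narrow scope for *most concertos* (under *a pianist*) survives.

No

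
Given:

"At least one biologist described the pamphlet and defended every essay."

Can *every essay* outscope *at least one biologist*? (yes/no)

*every essay* is embedded in one conjunct of the coordinate structure (*defended every essay*).
QR out of a conjunct would have to apply non-ATB, which the CSC forbids.
So the wide-scope reading for *every essay* is blocked.

No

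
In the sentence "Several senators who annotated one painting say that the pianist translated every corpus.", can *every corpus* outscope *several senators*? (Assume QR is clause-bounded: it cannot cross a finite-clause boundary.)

No

Structurally, *every corpus* is inside the finite complement clause *that the pianist translated every corpus*.
Finite CP is the ceiling for QR here, by assumption.
So *every corpus* cannot raise high enough to outscope *several senators*; only the surface ordering *several senators* > *every corpus* is available.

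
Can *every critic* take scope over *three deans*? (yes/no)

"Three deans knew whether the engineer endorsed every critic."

*every critic* occurs within the embedded question *whether the engineer endorsed every critic*.
Embedded questions are wh-islands: a quantifier inside an indirect question cannot QR into the matrix clause.
So the wide-scope reading for *every critic* is blocked.

No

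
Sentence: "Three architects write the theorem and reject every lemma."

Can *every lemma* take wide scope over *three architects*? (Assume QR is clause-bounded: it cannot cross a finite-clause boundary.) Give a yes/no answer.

No

*every lemma* is embedded in one conjunct of the coordinate structure (*reject every lemma*).
The Coordinate Structure Constraint blocks movement (including QR) out of a single conjunct.
The inverse ordering *every lemma* > *three architects* is therefore underivable.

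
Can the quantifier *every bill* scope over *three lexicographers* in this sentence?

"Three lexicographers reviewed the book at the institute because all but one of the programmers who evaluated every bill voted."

*every bill* occurs within the relative clause *who evaluated every bill*, which is itself inside the adjunct *because all but one of the programmers who evaluated every bill voted*.
Two island boundaries intervene — the relative clause and the adjunct. Either alone would block QR.
*every bill* is confined to the island and cannot take scope over *three lexicographers*.

No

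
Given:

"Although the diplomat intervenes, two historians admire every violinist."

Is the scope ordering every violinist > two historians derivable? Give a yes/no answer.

Although there is an adjunct clause, *every violinist* is in the main clause, not inside the adjunct.
No island intervenes, so both surface and inverse scope are derivable.
So *every violinist* > *two historians* is among the available readings.

Yes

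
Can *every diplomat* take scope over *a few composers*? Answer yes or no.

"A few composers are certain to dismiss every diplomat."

Yes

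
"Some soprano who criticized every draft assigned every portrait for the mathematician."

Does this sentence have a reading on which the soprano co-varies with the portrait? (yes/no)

Yes

This is the *every portrait* > *some soprano* reading.
The RC *who criticized every draft* is an island, but *every portrait* is not inside it — it is the matrix object, a clausemate of *some soprano*.
QR within a single clause is free, so the lower quantifier may take scope over the higher one.
The sentence is scopally ambiguous between *some soprano* > *every portrait* and *every portrait* > *some soprano*.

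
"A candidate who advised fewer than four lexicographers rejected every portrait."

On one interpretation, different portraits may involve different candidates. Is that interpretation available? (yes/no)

Yes

This is the *every portrait* > *a candidate* reading.
*every portrait* is a matrix argument; only *a candidate* is modified by the relative clause *who advised fewer than four lexicographers*, so the RC island is irrelevant to the target quantifier.
Ordinary QR to a clause-peripheral position gives the wide-scope LF for the lower DP.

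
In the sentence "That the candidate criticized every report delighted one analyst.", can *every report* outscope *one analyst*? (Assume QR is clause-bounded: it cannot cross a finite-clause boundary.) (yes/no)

*every report* occurs within the sentential subject *that the candidate criticized every report*.
Clausal subjects are scope islands; QR from inside the subject into the matrix is barred.
The ordering *every report* > *one analyst* is therefore underivable.

No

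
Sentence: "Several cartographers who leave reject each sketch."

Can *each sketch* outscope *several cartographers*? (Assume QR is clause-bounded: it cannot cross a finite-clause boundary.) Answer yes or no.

Although the sentence contains a relative clause (*who leave*), *each sketch* is outside it, in the matrix VP.
Since no island is crossed, the inverse ordering is licensed alongside surface scope.
The sentence is scopally ambiguous between *several cartographers* > *each sketch* and *each sketch* > *several cartographers*.

Yes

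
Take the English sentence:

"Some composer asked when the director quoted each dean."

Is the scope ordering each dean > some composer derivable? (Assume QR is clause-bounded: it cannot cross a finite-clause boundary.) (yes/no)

No

*each dean* occurs within the embedded question *when the director quoted each dean*.
An indirect question is a wh-island; the filled [Spec,CP] blocks QR across the CP edge.
So *each dean* cannot raise high enough to outscope *some composer*; only the surface ordering *some composer* > *each dean* is available.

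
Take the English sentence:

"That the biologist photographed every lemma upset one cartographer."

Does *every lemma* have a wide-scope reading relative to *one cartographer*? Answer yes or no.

No

The target quantifier *every lemma* is part of the sentential subject *that the biologist photographed every lemma*.
Subjects — clausal subjects included — are islands for extraction, and QR is no exception.
*every lemma* > *one cartographer* would require crossing that boundary, which is illicit.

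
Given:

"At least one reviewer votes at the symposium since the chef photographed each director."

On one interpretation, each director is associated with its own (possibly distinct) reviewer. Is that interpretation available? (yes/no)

No

The described interpretation is the *each director* > *at least one reviewer* scoping.
*each director* is embedded in the adjunct clause *since the chef photographed each director*.
Adjuncts are opaque for quantifier raising; a quantifier in an adjunct stays inside it.
The inverse ordering *each director* > *at least one reviewer* is therefore underivable.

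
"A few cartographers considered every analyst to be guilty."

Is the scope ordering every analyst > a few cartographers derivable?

*every analyst* is an ECM subject; ECM complements are not islands, and the embedded quantifier may take matrix scope.
Ordinary QR to a clause-peripheral position gives the wide-scope LF for the lower DP.

Yes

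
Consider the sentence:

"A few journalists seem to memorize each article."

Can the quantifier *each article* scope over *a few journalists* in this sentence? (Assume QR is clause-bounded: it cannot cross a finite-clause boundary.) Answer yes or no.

Infinitival complements of raising predicates do not block QR; *each article* and *a few journalists* are effectively clausemates.
Since no island is crossed, the inverse ordering is licensed alongside surface scope.

Yes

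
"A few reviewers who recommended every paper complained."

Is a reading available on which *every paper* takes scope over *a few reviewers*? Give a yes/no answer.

No

The DP *every paper* is contained in the relative clause *who recommended every paper*.
Relative clauses block scope extraction: QR cannot target a position outside the modified NP.
There is no licit LF on which *every paper* c-commands *a few reviewers*.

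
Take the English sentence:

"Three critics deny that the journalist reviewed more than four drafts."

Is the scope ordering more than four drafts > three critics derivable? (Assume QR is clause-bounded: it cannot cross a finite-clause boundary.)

*more than four drafts* is embedded in the finite complement clause *that the journalist reviewed more than four drafts*.
Under clause-bounded QR, a quantifier in an embedded finite clause cannot raise into the matrix clause.
There is no licit LF on which *more than four drafts* c-commands *three critics*.

No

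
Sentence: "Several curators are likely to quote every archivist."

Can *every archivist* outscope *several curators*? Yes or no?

Yes

*every archivist* is inside a raising infinitive, which is transparent to QR (no CP barrier), so it behaves as a matrix argument.
With no island boundary between them, the object can take inverse scope over the subject via ordinary QR within the clause.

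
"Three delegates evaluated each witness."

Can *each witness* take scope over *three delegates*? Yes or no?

Yes

*each witness* and *three delegates* are in the same minimal clause.
QR within a single clause is free, so the lower quantifier may take scope over the higher one.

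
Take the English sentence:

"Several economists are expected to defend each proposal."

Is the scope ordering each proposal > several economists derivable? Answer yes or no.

Yes

The matrix predicate is a raising verb, whose infinitival complement is not a scope island — *each proposal* can QR into the matrix clause.
Clause-internal QR can adjoin the lower DP above the subject, yielding the inverse reading.
The sentence is scopally ambiguous between *several economists* > *each proposal* and *each proposal* > *several economists*.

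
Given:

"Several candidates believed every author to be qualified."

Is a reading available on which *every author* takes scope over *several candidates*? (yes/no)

Yes

*every author* is an ECM subject; ECM complements are not islands, and the embedded quantifier may take matrix scope.
QR within a single clause is free, so the lower quantifier may take scope over the higher one.
The sentence is scopally ambiguous between *several candidates* > *every author* and *every author* > *several candidates*.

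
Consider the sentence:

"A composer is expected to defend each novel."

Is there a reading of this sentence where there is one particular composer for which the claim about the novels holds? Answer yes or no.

Yes

The paraphrase describes the scope ordering *a composer* > *each novel*.
Nothing needs to raise for *a composer* > *each novel*, so no island constraint is at stake.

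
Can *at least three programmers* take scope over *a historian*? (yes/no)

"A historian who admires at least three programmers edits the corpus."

No

*at least three programmers* occurs within the relative clause *who admires at least three programmers*.
The relative clause forms an island for QR, so the quantifier is confined to the head noun's restrictor.
So the wide-scope reading for *at least three programmers* is blocked.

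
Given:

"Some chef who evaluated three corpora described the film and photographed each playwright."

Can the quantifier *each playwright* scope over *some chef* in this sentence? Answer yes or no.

The target quantifier *each playwright* is part of one conjunct of the coordinate structure (*photographed each playwright*).
QR out of a conjunct would have to apply non-ATB, which the CSC forbids.
So *each playwright* cannot raise to a position above *some chef*.

No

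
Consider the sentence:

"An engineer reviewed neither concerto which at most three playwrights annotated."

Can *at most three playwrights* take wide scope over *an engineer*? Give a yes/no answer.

The DP *at most three playwrights* is contained in the relative clause *which at most three playwrights annotated* modifying *neither concerto*.
Relative clauses are scope islands: a quantifier cannot QR out of a relative clause to take scope in the matrix clause.
Hence only narrow scope for *at most three playwrights* (under *an engineer*) survives.

No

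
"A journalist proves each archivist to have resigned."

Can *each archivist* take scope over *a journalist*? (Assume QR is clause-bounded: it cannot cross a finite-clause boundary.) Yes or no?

The ECM infinitive is scope-transparent — *each archivist* is free to raise above *a journalist*.
Nothing blocks QR of the lower DP to a position above the higher one, so inverse scope is available.
Both orderings are possible: *a journalist* > *each archivist* and *each archivist* > *a journalist*.

Yes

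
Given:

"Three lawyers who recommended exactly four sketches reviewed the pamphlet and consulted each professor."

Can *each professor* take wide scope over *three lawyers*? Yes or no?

The target quantifier *each professor* is part of one conjunct of the coordinate structure (*consulted each professor*).
Asymmetric QR out of one conjunct violates the Coordinate Structure Constraint.
*each professor* is confined to the island and cannot take scope over *three lawyers*.

No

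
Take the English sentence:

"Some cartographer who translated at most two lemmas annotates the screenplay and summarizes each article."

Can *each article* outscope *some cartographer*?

The DP *each article* is contained in one conjunct of the coordinate structure (*summarizes each article*).
Coordinate structures are islands for non-across-the-board movement, QR included.
The inverse ordering *each article* > *some cartographer* is therefore underivable.

No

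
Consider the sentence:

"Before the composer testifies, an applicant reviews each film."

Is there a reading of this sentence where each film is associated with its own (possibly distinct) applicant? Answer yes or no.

Yes

That reading corresponds to *each film* > *an applicant*.
Neither queried DP is inside the adjunct, so the adjunct-island constraint does not apply.
Since no island is crossed, the inverse ordering is licensed alongside surface scope.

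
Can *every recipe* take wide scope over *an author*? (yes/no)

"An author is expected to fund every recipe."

Yes

Infinitival complements of raising predicates do not block QR; *every recipe* and *an author* are effectively clausemates.
No island intervenes, so both surface and inverse scope are derivable.
The sentence is scopally ambiguous between *an author* > *every recipe* and *every recipe* > *an author*.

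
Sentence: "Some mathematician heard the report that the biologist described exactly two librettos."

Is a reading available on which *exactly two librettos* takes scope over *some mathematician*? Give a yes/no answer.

No

*exactly two librettos* sits inside the complex NP *the report that the biologist described exactly two librettos*.
Since the clause is the complement of a nominal head, the CNPC blocks scope extraction.
So *exactly two librettos* cannot raise high enough to outscope *some mathematician*; only the surface ordering *some mathematician* > *exactly two librettos* is available.
(Only the surface reading survives: one fixed mathematician with respect to all the relevant librettos.)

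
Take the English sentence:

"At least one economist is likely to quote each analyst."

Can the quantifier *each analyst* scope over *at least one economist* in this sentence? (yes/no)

Yes

*each analyst* is the object of the infinitival complement of a raising predicate; raising infinitives are transparent for QR, so the two DPs are in effect clausemates.
Clause-internal QR can adjoin the lower DP above the subject, yielding the inverse reading.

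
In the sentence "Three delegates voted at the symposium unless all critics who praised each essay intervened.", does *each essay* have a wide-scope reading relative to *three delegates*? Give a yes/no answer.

No

Structurally, *each essay* is inside the relative clause *who praised each essay*, which is itself inside the adjunct *unless all critics who praised each essay intervened*.
Even if one barrier were somehow void, the other would still block QR.
*each essay* is confined to the island and cannot take scope over *three delegates*.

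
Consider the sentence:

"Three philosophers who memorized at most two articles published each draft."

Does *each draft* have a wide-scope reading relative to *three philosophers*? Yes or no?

Yes

*each draft* sits in the matrix clause, not in the relative clause on *three philosophers*.
Clause-internal QR can adjoin the lower DP above the subject, yielding the inverse reading.
So *each draft* > *three philosophers* is among the available readings.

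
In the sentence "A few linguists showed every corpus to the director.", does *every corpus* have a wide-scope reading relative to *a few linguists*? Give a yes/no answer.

Yes

*a few linguists* and *every corpus* are co-arguments of the matrix verb, with nothing but a clause-internal boundary between them.
Clause-internal QR can adjoin the lower DP above the subject, yielding the inverse reading.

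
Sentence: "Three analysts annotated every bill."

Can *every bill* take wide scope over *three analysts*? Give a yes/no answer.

*three analysts* and *every bill* are co-arguments of the matrix verb, with nothing but a clause-internal boundary between them.
Since no island is crossed, the inverse ordering is licensed alongside surface scope.
Both orderings are possible: *three analysts* > *every bill* and *every bill* > *three analysts*.

Yes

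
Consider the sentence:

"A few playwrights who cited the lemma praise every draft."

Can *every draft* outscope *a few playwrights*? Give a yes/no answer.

Although the sentence contains a relative clause (*who cited the lemma*), *every draft* is outside it, in the matrix VP.
Since no island is crossed, the inverse ordering is licensed alongside surface scope.
So *every draft* > *a few playwrights* is among the available readings.

Yes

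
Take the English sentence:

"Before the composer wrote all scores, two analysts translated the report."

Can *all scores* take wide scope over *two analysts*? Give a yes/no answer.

*all scores* sits inside the adjunct clause *before the composer wrote all scores*.
Adjuncts are opaque for quantifier raising; a quantifier in an adjunct stays inside it.
So the wide-scope reading for *all scores* is blocked.

No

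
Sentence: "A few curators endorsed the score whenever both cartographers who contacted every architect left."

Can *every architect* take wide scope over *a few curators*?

*every architect* occurs within the relative clause *who contacted every architect*, which is itself inside the adjunct *whenever both cartographers who contacted every architect left*.
Two island boundaries intervene — the relative clause and the adjunct. Either alone would block QR.
*every architect* is confined to the island and cannot take scope over *a few curators*.

No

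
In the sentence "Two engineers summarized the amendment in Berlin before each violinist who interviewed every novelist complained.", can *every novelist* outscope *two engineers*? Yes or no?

No

*every novelist* sits inside the relative clause *who interviewed every novelist*, which is itself inside the adjunct *before each violinist who interviewed every novelist complained*.
The quantifier would have to escape first the RC and then the adjunct — two independent island violations.
*every novelist* is confined to the island and cannot take scope over *two engineers*.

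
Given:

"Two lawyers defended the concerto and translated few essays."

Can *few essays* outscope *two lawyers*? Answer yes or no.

No

*few essays* sits inside one conjunct of the coordinate structure (*translated few essays*).
A quantifier cannot raise out of one conjunct of a coordination across the whole coordinate structure — the CSC applies to QR.
*few essays* > *two lawyers* would require crossing that boundary, which is illicit.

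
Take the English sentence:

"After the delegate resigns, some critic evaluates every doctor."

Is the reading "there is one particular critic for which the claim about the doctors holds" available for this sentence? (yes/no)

This is the *some critic* > *every doctor* reading.
That is the surface-scope ordering, which is always one of the available readings — island constraints only ever restrict inverse scope.

Yes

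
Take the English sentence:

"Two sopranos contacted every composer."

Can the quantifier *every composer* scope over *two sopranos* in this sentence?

Yes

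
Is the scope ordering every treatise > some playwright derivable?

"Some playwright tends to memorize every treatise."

Yes

*every treatise* is inside a raising infinitive, which is transparent to QR (no CP barrier), so it behaves as a matrix argument.
No island intervenes, so both surface and inverse scope are derivable.
So *every treatise* > *some playwright* is among the available readings.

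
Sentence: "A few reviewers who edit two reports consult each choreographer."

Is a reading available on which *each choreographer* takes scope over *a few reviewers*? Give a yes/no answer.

Yes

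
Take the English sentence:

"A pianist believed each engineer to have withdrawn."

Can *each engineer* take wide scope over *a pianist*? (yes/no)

Yes

ECM infinitives lack a CP barrier, so *each engineer* can QR over the matrix subject *a pianist*.
No island intervenes, so both surface and inverse scope are derivable.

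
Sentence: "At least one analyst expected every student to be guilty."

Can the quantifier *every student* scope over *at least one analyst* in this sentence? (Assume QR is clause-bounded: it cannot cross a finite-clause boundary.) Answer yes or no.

Yes

ECM infinitives lack a CP barrier, so *every student* can QR over the matrix subject *at least one analyst*.
Clause-internal QR can adjoin the lower DP above the subject, yielding the inverse reading.
So *every student* > *at least one analyst* is among the available readings.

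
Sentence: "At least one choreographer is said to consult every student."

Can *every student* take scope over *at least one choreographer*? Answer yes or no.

Raising constructions are monoclausal for scope purposes; *every student* is not separated from *at least one choreographer* by any island.
With no island boundary between them, the object can take inverse scope over the subject via ordinary QR within the clause.

Yes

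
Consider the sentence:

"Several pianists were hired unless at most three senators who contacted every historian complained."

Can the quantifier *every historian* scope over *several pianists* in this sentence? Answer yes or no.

Structurally, *every historian* is inside the relative clause *who contacted every historian*, which is itself inside the adjunct *unless at most three senators who contacted every historian complained*.
The quantifier would have to escape first the RC and then the adjunct — two independent island violations.
There is no licit LF on which *every historian* c-commands *several pianists*.

No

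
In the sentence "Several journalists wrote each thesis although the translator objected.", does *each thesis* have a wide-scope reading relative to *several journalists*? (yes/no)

Yes

The adjunct island is irrelevant here — *each thesis* and *several journalists* are both in the matrix clause.
QR within a single clause is free, so the lower quantifier may take scope over the higher one.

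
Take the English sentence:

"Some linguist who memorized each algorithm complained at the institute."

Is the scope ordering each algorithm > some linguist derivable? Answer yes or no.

No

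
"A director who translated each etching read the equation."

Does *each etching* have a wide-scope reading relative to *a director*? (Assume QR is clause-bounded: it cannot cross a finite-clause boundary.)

*each etching* sits inside the relative clause *who translated each etching*.
Quantifiers inside a relative clause are trapped there; the RC boundary blocks QR.
The inverse ordering *each etching* > *a director* is therefore underivable.

No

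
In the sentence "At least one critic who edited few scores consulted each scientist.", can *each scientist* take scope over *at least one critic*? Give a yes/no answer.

Yes

*each scientist* is a matrix argument; only *at least one critic* is modified by the relative clause *who edited few scores*, so the RC island is irrelevant to the target quantifier.
With no island boundary between them, the object can take inverse scope over the subject via ordinary QR within the clause.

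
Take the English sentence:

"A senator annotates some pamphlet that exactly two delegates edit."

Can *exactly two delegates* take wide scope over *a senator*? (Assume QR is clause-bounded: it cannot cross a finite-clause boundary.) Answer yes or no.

*exactly two delegates* occurs within the relative clause *that exactly two delegates edit* modifying *some pamphlet*.
A relative clause is a scope island — quantifier raising cannot cross its boundary.
Hence only narrow scope for *exactly two delegates* (under *a senator*) survives.

No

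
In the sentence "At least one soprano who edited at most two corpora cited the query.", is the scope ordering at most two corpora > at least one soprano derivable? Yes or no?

No

*at most two corpora* occurs within the relative clause *who edited at most two corpora*.
Relative clauses block scope extraction: QR cannot target a position outside the modified NP.
So the wide-scope reading for *at most two corpora* is blocked.
(Only the surface reading survives: one fixed soprano with respect to all the relevant corpora.)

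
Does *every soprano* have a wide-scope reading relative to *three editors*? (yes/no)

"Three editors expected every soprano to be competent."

*every soprano* is an ECM subject; ECM complements are not islands, and the embedded quantifier may take matrix scope.
Clause-internal QR can adjoin the lower DP above the subject, yielding the inverse reading.
The sentence is scopally ambiguous between *three editors* > *every soprano* and *every soprano* > *three editors*.

Yes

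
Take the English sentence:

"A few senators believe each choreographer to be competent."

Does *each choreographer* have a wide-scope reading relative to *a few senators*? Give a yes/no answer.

The ECM infinitive is scope-transparent — *each choreographer* is free to raise above *a few senators*.
No island intervenes, so both surface and inverse scope are derivable.

Yes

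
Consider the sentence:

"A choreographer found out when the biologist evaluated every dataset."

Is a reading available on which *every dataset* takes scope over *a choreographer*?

No

The target quantifier *every dataset* is part of the embedded question *when the biologist evaluated every dataset*.
An indirect question is a wh-island; the filled [Spec,CP] blocks QR across the CP edge.
So *every dataset* cannot raise to a position above *a choreographer*.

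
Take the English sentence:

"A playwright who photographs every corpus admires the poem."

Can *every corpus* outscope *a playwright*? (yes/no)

*every corpus* is embedded in the relative clause *who photographs every corpus*.
A relative clause is a scope island — quantifier raising cannot cross its boundary.
Hence only narrow scope for *every corpus* (under *a playwright*) survives.
(Only the surface reading survives: one fixed playwright with respect to all the relevant corpora.)

No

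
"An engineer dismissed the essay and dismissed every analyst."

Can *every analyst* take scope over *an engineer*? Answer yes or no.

*every analyst* sits inside one conjunct of the coordinate structure (*dismissed every analyst*).
Asymmetric QR out of one conjunct violates the Coordinate Structure Constraint.
*every analyst* > *an engineer* would require crossing that boundary, which is illicit.

No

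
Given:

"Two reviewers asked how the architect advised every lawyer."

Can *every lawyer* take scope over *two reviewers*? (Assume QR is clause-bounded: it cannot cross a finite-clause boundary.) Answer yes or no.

No

The target quantifier *every lawyer* is part of the embedded question *how the architect advised every lawyer*.
Embedded wh-clauses are opaque for QR, so the quantifier stays inside the question.
So *every lawyer* cannot raise to a position above *two reviewers*.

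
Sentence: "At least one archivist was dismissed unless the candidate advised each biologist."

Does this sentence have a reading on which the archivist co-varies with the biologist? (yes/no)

No

This is the *each biologist* > *at least one archivist* reading.
The target quantifier *each biologist* is part of the adjunct clause *unless the candidate advised each biologist*.
Scope out of an adjunct clause is unavailable: QR respects the adjunct-island constraint.
So the wide-scope reading for *each biologist* is blocked.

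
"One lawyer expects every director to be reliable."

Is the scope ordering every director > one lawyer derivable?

ECM infinitives lack a CP barrier, so *every director* can QR over the matrix subject *one lawyer*.
Ordinary QR to a clause-peripheral position gives the wide-scope LF for the lower DP.

Yes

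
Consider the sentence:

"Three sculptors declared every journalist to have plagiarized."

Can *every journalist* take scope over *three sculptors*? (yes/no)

Yes

*every journalist* is an ECM subject; ECM complements are not islands, and the embedded quantifier may take matrix scope.
Ordinary QR to a clause-peripheral position gives the wide-scope LF for the lower DP.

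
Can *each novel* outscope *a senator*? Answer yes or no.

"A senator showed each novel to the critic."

*each novel* and *a senator* are in the same minimal clause.
With no island boundary between them, the object can take inverse scope over the subject via ordinary QR within the clause.

Yes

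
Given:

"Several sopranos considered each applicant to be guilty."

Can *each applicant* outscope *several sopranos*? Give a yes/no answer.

*each applicant* is the subject of an ECM infinitive — the infinitival complement of an ECM verb is not a scope island, so *each applicant* can raise into the matrix clause.
No island intervenes, so both surface and inverse scope are derivable.
The sentence is scopally ambiguous between *several sopranos* > *each applicant* and *each applicant* > *several sopranos*.

Yes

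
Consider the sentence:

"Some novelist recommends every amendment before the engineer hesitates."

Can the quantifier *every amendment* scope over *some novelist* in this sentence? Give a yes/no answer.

Yes

*every amendment* is a matrix argument; the adjunct is an island but the target quantifier is outside it.
With no island boundary between them, the object can take inverse scope over the subject via ordinary QR within the clause.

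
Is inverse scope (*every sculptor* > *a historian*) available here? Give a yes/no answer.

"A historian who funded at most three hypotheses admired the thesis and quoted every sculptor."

No

The target quantifier *every sculptor* is part of one conjunct of the coordinate structure (*quoted every sculptor*).
The Coordinate Structure Constraint blocks movement (including QR) out of a single conjunct.
*every sculptor* > *a historian* would require crossing that boundary, which is illicit.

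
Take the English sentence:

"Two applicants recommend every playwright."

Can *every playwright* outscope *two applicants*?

Yes

*two applicants* and *every playwright* are co-arguments of the matrix verb, with nothing but a clause-internal boundary between them.
Ordinary QR to a clause-peripheral position gives the wide-scope LF for the lower DP.
Both orderings are possible: *two applicants* > *every playwright* and *every playwright* > *two applicants*.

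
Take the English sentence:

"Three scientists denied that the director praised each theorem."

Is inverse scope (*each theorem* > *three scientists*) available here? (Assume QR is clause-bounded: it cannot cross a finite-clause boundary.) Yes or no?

No

The DP *each theorem* is contained in the finite complement clause *that the director praised each theorem*.
QR is clause-bounded, so the finite complement is a scope island for the embedded quantifier.
So the wide-scope reading for *each theorem* is blocked.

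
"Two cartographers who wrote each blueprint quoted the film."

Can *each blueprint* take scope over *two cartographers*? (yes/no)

*each blueprint* is embedded in the relative clause *who wrote each blueprint*.
The relative clause forms an island for QR, so the quantifier is confined to the head noun's restrictor.
There is no licit LF on which *each blueprint* c-commands *two cartographers*.

No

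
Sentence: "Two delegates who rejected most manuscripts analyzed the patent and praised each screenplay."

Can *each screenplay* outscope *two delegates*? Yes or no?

*each screenplay* occurs within one conjunct of the coordinate structure (*praised each screenplay*).
A quantifier cannot raise out of one conjunct of a coordination across the whole coordinate structure — the CSC applies to QR.
There is no licit LF on which *each screenplay* c-commands *two delegates*.

No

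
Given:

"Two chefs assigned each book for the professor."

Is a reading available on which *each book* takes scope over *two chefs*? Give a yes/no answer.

Yes

*each book* is the matrix object and *two chefs* the matrix subject; the two are clausemates.
No island intervenes, so both surface and inverse scope are derivable.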